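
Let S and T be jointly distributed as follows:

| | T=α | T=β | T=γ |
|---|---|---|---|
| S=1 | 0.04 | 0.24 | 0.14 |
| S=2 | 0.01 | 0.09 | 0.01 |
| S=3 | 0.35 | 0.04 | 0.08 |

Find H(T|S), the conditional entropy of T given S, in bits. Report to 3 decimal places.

Marginals: p(S) = (0.4200, 0.1100, 0.4700), p(T) = (0.4000, 0.3700, 0.2300).
H(T|S) = Σ p(S) · H(T|S=·).
  S=1: p=0.4200, H(T|S=1) = 1.3127
  S=2: p=0.1100, H(T|S=2) = 0.8659
  S=3: p=0.4700, H(T|S=3) = 1.0541
Weighted sum = 1.142 bits.

1.142 bits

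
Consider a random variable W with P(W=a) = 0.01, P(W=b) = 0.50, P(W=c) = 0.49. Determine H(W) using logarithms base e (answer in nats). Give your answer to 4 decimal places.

0.7422 nats

H(W) = −Σ p·ln p.
  −(0.01)·ln(0.01) = 0.04605
  −(0.50)·ln(0.50) = 0.34657
  −(0.49)·ln(0.49) = 0.34954
Sum: 0.04605 + 0.34657 + 0.34954 = 0.7422 nats.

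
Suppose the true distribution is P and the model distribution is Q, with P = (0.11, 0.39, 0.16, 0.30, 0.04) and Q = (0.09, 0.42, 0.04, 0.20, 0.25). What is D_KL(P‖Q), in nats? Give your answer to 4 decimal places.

0.2633 nats

D(P‖Q) = Σ p·ln(p/q).
  0.11·ln(0.11/0.09) = 0.02207
  0.39·ln(0.39/0.42) = -0.02890
  0.16·ln(0.16/0.04) = 0.22181
  0.30·ln(0.30/0.20) = 0.12164
  0.04·ln(0.04/0.25) = -0.07330
D(P‖Q) = 0.2633 nats.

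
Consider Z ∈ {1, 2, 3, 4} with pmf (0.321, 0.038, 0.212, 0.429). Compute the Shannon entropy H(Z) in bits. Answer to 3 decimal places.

H(Z) = −Σ p·log₂ p.
  −(0.321)·log₂(0.321) = 0.5262
  −(0.038)·log₂(0.038) = 0.1793
  −(0.212)·log₂(0.212) = 0.4744
  −(0.429)·log₂(0.429) = 0.5238
Sum: 0.5262 + 0.1793 + 0.4744 + 0.5238 = 1.704 bits.

1.704 bits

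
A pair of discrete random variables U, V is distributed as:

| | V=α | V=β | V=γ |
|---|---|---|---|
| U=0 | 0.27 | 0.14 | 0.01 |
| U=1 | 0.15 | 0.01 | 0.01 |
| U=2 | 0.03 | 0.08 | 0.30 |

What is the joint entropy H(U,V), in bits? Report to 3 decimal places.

2.481 bits

H(U,V) = −Σ p(x,y)·log₂ p(x,y) over all 9 cells.
  cell (0,α): −0.27·log₂0.27 = 0.5100
  cell (0,β): −0.14·log₂0.14 = 0.3971
  cell (0,γ): −0.01·log₂0.01 = 0.0664
  cell (1,α): −0.15·log₂0.15 = 0.4105
  cell (1,β): −0.01·log₂0.01 = 0.0664
  cell (1,γ): −0.01·log₂0.01 = 0.0664
  cell (2,α): −0.03·log₂0.03 = 0.1518
  cell (2,β): −0.08·log₂0.08 = 0.2915
  cell (2,γ): −0.30·log₂0.30 = 0.5211
Sum = 2.481 bits.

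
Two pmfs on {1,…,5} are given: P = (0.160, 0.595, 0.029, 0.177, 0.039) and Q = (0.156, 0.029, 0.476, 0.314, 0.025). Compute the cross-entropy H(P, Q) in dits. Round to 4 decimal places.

1.2048 dits

H(P,Q) = −Σ p·log₁₀ q.
  −0.160·log₁₀(0.156) = 0.12910
  −0.595·log₁₀(0.029) = 0.91487
  −0.029·log₁₀(0.476) = 0.00935
  −0.177·log₁₀(0.314) = 0.08904
  −0.039·log₁₀(0.025) = 0.06248
H(P,Q) = 1.2048 dits.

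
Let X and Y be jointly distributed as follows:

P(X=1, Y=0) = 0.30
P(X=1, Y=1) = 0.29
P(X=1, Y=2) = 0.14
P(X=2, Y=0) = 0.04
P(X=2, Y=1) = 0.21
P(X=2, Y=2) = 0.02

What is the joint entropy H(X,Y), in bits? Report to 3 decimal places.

2.208 bits

H(X,Y) = −Σ p(x,y)·log₂ p(x,y) over all 6 cells.
  cell (1,0): −0.30·log₂0.30 = 0.5211
  cell (1,1): −0.29·log₂0.29 = 0.5179
  cell (1,2): −0.14·log₂0.14 = 0.3971
  cell (2,0): −0.04·log₂0.04 = 0.1858
  cell (2,1): −0.21·log₂0.21 = 0.4728
  cell (2,2): −0.02·log₂0.02 = 0.1129
Sum = 2.208 bits.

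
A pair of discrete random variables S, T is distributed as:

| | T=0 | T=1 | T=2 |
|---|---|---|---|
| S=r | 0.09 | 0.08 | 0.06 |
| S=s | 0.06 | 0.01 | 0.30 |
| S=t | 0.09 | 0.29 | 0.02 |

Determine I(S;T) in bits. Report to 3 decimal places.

0.480 bits

Marginals: p(S) = (0.2300, 0.3700, 0.4000), p(T) = (0.2400, 0.3800, 0.3800).
I(S;T) = Σ p(x,y)·log₂[p(x,y)/(p(x)p(y))].
  (r,0): 0.09·log₂(1.6304) = 0.0635
  (r,1): 0.08·log₂(0.9153) = -0.0102
  (r,2): 0.06·log₂(0.6865) = -0.0326
  (s,0): 0.06·log₂(0.6757) = -0.0339
  (s,1): 0.01·log₂(0.0711) = -0.0381
  (s,2): 0.30·log₂(2.1337) = 0.3280
  (t,0): 0.09·log₂(0.9375) = -0.0084
  (t,1): 0.29·log₂(1.9079) = 0.2703
  (t,2): 0.02·log₂(0.1316) = -0.0585
Sum = 0.480 bits.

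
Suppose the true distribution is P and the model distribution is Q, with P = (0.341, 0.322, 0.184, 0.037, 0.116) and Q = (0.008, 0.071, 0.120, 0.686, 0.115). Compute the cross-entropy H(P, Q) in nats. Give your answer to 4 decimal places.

3.1531 nats

H(P,Q) = −Σ p·ln q.
  −0.341·ln(0.008) = 1.64645
  −0.322·ln(0.071) = 0.85171
  −0.184·ln(0.120) = 0.39013
  −0.037·ln(0.686) = 0.01394
  −0.116·ln(0.115) = 0.25089
H(P,Q) = 3.1531 nats.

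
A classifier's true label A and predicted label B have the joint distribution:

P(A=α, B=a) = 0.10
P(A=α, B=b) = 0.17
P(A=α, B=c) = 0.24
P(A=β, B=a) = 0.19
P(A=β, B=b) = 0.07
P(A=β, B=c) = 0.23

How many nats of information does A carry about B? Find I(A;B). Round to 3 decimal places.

Marginals: p(A) = (0.5100, 0.4900), p(B) = (0.2900, 0.2400, 0.4700).
I(A;B) = H(A) + H(B) − H(A,B).
H(A) = 0.6929, H(B) = 1.0564, H(A,B) = 1.7137.
I(A;B) = 0.6929 + 1.0564 − 1.7137 = 0.036 nats.

0.036 nats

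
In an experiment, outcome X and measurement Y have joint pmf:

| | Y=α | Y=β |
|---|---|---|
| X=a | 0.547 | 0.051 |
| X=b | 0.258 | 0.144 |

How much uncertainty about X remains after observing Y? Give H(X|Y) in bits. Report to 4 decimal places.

Marginals: p(X) = (0.5980, 0.4020), p(Y) = (0.8050, 0.1950).
H(X|Y) = Σ p(Y) · H(X|Y=·).
  Y=α: p=0.8050, H(X|Y=α) = 0.9049
  Y=β: p=0.1950, H(X|Y=β) = 0.8291
Weighted sum = 0.8901 bits.

0.8901 bits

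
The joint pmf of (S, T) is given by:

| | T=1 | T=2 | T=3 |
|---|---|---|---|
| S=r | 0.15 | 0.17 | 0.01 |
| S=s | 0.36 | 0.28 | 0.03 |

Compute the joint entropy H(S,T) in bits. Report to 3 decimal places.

2.108 bits

H(S,T) = −Σ p(x,y)·log₂ p(x,y) over all 6 cells.
  cell (r,1): −0.15·log₂0.15 = 0.4105
  cell (r,2): −0.17·log₂0.17 = 0.4346
  cell (r,3): −0.01·log₂0.01 = 0.0664
  cell (s,1): −0.36·log₂0.36 = 0.5306
  cell (s,2): −0.28·log₂0.28 = 0.5142
  cell (s,3): −0.03·log₂0.03 = 0.1518
Sum = 2.108 bits.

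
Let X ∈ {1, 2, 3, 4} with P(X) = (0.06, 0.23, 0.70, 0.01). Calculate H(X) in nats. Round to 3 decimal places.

H(X) = −Σ p·ln p.
  −(0.06)·ln(0.06) = 0.1688
  −(0.23)·ln(0.23) = 0.3380
  −(0.70)·ln(0.70) = 0.2497
  −(0.01)·ln(0.01) = 0.0461
Sum: 0.1688 + 0.3380 + 0.2497 + 0.0461 = 0.803 nats.

0.803 nats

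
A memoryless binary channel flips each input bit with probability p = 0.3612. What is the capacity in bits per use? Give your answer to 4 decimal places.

0.0563 bits

Binary symmetric channel: C = 1 − h₂(ε) where h₂ is the binary entropy function.
h₂(0.3612) = −0.3612·log₂0.3612 − 0.6388·log₂0.6388 = 0.9437.
C = 1 − 0.9437 = 0.0563 bits per channel use.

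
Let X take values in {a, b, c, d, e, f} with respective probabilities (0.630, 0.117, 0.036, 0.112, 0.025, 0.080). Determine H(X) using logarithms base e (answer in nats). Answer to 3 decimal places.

1.201 nats

H(X) = −Σ p·ln p.
  −(0.630)·ln(0.630) = 0.2911
  −(0.117)·ln(0.117) = 0.2510
  −(0.036)·ln(0.036) = 0.1197
  −(0.112)·ln(0.112) = 0.2452
  −(0.025)·ln(0.025) = 0.0922
  −(0.080)·ln(0.080) = 0.2021
Sum: 0.2911 + 0.2510 + 0.1197 + 0.2452 + 0.0922 + 0.2021 = 1.201 nats.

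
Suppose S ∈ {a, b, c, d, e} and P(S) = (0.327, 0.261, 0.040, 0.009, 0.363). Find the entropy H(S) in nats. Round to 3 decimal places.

1.255 nats

H(S) = −Σ p·ln p.
  −(0.327)·ln(0.327) = 0.3655
  −(0.261)·ln(0.261) = 0.3506
  −(0.040)·ln(0.040) = 0.1288
  −(0.009)·ln(0.009) = 0.0424
  −(0.363)·ln(0.363) = 0.3678
Sum: 0.3655 + 0.3506 + 0.1288 + 0.0424 + 0.3678 = 1.255 nats.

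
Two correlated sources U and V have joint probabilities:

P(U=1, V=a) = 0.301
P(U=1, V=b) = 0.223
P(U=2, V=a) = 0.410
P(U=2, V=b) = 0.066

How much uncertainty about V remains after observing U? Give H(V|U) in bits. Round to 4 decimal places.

0.7920 bits

Chain rule: H(V|U) = H(U,V) − H(U).
Marginals: p(U) = (0.5240, 0.4760), p(V) = (0.7110, 0.2890).
H(U,V) = 1.7903 bits; H(U) = 0.9983 bits.
H(V|U) = 1.7903 − 0.9983 = 0.7920 bits.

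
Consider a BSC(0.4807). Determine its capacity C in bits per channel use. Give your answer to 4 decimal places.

Binary symmetric channel: C = 1 − h₂(ε) where h₂ is the binary entropy function.
h₂(0.4807) = −0.4807·log₂0.4807 − 0.5193·log₂0.5193 = 0.9989.
C = 1 − 0.9989 = 0.0011 bits per channel use.

0.0011 bits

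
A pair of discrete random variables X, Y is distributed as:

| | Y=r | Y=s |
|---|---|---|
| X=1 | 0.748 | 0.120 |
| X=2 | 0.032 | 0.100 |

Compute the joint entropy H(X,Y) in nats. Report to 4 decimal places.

0.8120 nats

H(X,Y) = −Σ p(x,y)·ln p(x,y) over all 4 cells.
  cell (1,r): −0.748·ln0.748 = 0.21718
  cell (1,s): −0.120·ln0.120 = 0.25443
  cell (2,r): −0.032·ln0.032 = 0.11014
  cell (2,s): −0.100·ln0.100 = 0.23026
Sum = 0.8120 nats.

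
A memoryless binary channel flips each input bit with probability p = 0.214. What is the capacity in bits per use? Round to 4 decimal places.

Binary symmetric channel: C = 1 − h₂(ε) where h₂ is the binary entropy function.
h₂(0.214) = −0.214·log₂0.214 − 0.786·log₂0.786 = 0.7491.
C = 1 − 0.7491 = 0.2509 bits per channel use.

0.2509 bits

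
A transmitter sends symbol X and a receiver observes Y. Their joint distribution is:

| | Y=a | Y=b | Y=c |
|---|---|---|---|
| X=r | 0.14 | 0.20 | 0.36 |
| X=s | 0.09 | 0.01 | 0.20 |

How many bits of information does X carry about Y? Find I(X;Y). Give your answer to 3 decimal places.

0.075 bits

Marginals: p(X) = (0.7000, 0.3000), p(Y) = (0.2300, 0.2100, 0.5600).
I(X;Y) = Σ p(x,y)·log₂[p(x,y)/(p(x)p(y))].
  (r,a): 0.14·log₂(0.8696) = -0.0282
  (r,b): 0.20·log₂(1.3605) = 0.0888
  (r,c): 0.36·log₂(0.9184) = -0.0442
  (s,a): 0.09·log₂(1.3043) = 0.0345
  (s,b): 0.01·log₂(0.1587) = -0.0266
  (s,c): 0.20·log₂(1.1905) = 0.0503
Sum = 0.075 bits.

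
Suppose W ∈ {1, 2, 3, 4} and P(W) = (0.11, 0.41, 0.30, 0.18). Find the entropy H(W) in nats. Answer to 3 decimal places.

1.278 nats

H(W) = −Σ p·ln p.
  −(0.11)·ln(0.11) = 0.2428
  −(0.41)·ln(0.41) = 0.3656
  −(0.30)·ln(0.30) = 0.3612
  −(0.18)·ln(0.18) = 0.3087
Sum: 0.2428 + 0.3656 + 0.3612 + 0.3087 = 1.278 nats.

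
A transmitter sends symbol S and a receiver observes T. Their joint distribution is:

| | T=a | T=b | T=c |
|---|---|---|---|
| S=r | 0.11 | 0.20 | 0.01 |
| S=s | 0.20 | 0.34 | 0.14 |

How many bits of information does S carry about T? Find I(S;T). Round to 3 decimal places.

Marginals: p(S) = (0.3200, 0.6800), p(T) = (0.3100, 0.5400, 0.1500).
I(S;T) = Σ p(x,y)·log₂[p(x,y)/(p(x)p(y))].
  (r,a): 0.11·log₂(1.1089) = 0.0164
  (r,b): 0.20·log₂(1.1574) = 0.0422
  (r,c): 0.01·log₂(0.2083) = -0.0226
  (s,a): 0.20·log₂(0.9488) = -0.0152
  (s,b): 0.34·log₂(0.9259) = -0.0378
  (s,c): 0.14·log₂(1.3725) = 0.0640
Sum = 0.047 bits.

0.047 bits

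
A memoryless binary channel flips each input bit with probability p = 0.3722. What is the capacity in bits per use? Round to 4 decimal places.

0.0477 bits

Binary symmetric channel: C = 1 − h₂(ε) where h₂ is the binary entropy function.
h₂(0.3722) = −0.3722·log₂0.3722 − 0.6278·log₂0.6278 = 0.9523.
C = 1 − 0.9523 = 0.0477 bits per channel use.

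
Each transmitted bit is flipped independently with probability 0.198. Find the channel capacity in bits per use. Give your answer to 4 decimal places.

Binary symmetric channel: C = 1 − h₂(ε) where h₂ is the binary entropy function.
h₂(0.198) = −0.198·log₂0.198 − 0.802·log₂0.802 = 0.7179.
C = 1 − 0.7179 = 0.2821 bits per channel use.

0.2821 bits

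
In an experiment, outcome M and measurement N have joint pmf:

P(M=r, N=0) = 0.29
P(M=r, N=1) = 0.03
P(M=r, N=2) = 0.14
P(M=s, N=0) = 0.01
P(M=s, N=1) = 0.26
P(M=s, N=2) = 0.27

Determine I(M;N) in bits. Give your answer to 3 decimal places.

0.413 bits

Marginals: p(M) = (0.4600, 0.5400), p(N) = (0.3000, 0.2900, 0.4100).
I(M;N) = H(M) + H(N) − H(M,N).
H(M) = 0.9954, H(N) = 1.5664, H(M,N) = 2.1485.
I(M;N) = 0.9954 + 1.5664 − 2.1485 = 0.413 bits.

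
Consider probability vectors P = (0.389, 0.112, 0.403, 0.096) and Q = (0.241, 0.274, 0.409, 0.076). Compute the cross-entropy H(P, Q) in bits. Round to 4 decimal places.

1.8845 bits

H(P,Q) = −Σ p·log₂ q.
  −0.389·log₂(0.241) = 0.79858
  −0.112·log₂(0.274) = 0.20919
  −0.403·log₂(0.409) = 0.51980
  −0.096·log₂(0.076) = 0.35691
H(P,Q) = 1.8845 bits.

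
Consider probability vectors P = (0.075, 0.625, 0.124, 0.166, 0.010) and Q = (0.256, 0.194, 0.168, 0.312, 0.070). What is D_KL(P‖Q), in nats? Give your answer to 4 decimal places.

D(P‖Q) = Σ p·ln(p/q).
  0.075·ln(0.075/0.256) = -0.09208
  0.625·ln(0.625/0.194) = 0.73118
  0.124·ln(0.124/0.168) = -0.03766
  0.166·ln(0.166/0.312) = -0.10475
  0.010·ln(0.010/0.070) = -0.01946
D(P‖Q) = 0.4772 nats.

0.4772 nats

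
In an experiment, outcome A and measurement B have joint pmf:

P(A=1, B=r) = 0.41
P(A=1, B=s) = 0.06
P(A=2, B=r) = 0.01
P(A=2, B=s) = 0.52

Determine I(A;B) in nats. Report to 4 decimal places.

Marginals: p(A) = (0.4700, 0.5300), p(B) = (0.4200, 0.5800).
I(A;B) = Σ p(x,y)·ln[p(x,y)/(p(x)p(y))].
  (1,r): 0.41·ln(2.0770) = 0.29968
  (1,s): 0.06·ln(0.2201) = -0.09082
  (2,r): 0.01·ln(0.0449) = -0.03103
  (2,s): 0.52·ln(1.6916) = 0.27335
Sum = 0.4512 nats.

0.4512 nats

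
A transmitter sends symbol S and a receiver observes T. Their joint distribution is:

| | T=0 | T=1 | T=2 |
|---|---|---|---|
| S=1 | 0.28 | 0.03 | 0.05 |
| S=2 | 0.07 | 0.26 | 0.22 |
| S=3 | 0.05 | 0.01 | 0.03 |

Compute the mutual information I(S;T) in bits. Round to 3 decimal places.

Marginals: p(S) = (0.3600, 0.5500, 0.0900), p(T) = (0.4000, 0.3000, 0.3000).
I(S;T) = Σ p(x,y)·log₂[p(x,y)/(p(x)p(y))].
  (1,0): 0.28·log₂(1.9444) = 0.2686
  (1,1): 0.03·log₂(0.2778) = -0.0554
  (1,2): 0.05·log₂(0.4630) = -0.0556
  (2,0): 0.07·log₂(0.3182) = -0.1156
  (2,1): 0.26·log₂(1.5758) = 0.1706
  (2,2): 0.22·log₂(1.3333) = 0.0913
  (3,0): 0.05·log₂(1.3889) = 0.0237
  (3,1): 0.01·log₂(0.3704) = -0.0143
  (3,2): 0.03·log₂(1.1111) = 0.0046
Sum = 0.318 bits.

0.318 bits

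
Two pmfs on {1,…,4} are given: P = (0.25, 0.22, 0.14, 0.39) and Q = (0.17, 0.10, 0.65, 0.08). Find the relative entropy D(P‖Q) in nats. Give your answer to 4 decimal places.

0.6727 nats

D(P‖Q) = Σ p·ln(p/q).
  0.25·ln(0.25/0.17) = 0.09642
  0.22·ln(0.22/0.10) = 0.17346
  0.14·ln(0.14/0.65) = -0.21495
  0.39·ln(0.39/0.08) = 0.61781
D(P‖Q) = 0.6727 nats.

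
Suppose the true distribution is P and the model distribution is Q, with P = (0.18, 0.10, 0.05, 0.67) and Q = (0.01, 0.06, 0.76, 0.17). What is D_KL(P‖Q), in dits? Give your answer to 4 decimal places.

0.5881 dits

D(P‖Q) = Σ p·log₁₀(p/q).
  0.18·log₁₀(0.18/0.01) = 0.22595
  0.10·log₁₀(0.10/0.06) = 0.02218
  0.05·log₁₀(0.05/0.76) = -0.05909
  0.67·log₁₀(0.67/0.17) = 0.39907
D(P‖Q) = 0.5881 dits.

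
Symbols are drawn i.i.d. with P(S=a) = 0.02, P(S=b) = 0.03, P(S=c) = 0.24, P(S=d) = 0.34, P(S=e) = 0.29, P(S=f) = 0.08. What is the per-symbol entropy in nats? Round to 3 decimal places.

1.454 nats

H(S) = −Σ p·ln p.
  −(0.02)·ln(0.02) = 0.0782
  −(0.03)·ln(0.03) = 0.1052
  −(0.24)·ln(0.24) = 0.3425
  −(0.34)·ln(0.34) = 0.3668
  −(0.29)·ln(0.29) = 0.3590
  −(0.08)·ln(0.08) = 0.2021
Sum: 0.0782 + 0.1052 + 0.3425 + 0.3668 + 0.3590 + 0.2021 = 1.454 nats.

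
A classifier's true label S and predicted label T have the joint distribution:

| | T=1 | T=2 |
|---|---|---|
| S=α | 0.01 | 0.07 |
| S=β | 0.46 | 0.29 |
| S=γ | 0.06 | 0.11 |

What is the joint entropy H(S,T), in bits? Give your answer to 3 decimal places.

H(S,T) = −Σ p(x,y)·log₂ p(x,y) over all 6 cells.
  cell (α,1): −0.01·log₂0.01 = 0.0664
  cell (α,2): −0.07·log₂0.07 = 0.2686
  cell (β,1): −0.46·log₂0.46 = 0.5153
  cell (β,2): −0.29·log₂0.29 = 0.5179
  cell (γ,1): −0.06·log₂0.06 = 0.2435
  cell (γ,2): −0.11·log₂0.11 = 0.3503
Sum = 1.962 bits.

1.962 bits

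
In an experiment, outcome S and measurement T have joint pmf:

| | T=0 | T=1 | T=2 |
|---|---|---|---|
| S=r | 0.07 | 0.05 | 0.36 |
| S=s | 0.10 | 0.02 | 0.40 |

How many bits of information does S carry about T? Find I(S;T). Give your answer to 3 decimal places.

Marginals: p(S) = (0.4800, 0.5200), p(T) = (0.1700, 0.0700, 0.7600).
I(S;T) = H(S) + H(T) − H(S,T).
H(S) = 0.9988, H(T) = 1.0040, H(S,T) = 1.9891.
I(S;T) = 0.9988 + 1.0040 − 1.9891 = 0.014 bits.

0.014 bits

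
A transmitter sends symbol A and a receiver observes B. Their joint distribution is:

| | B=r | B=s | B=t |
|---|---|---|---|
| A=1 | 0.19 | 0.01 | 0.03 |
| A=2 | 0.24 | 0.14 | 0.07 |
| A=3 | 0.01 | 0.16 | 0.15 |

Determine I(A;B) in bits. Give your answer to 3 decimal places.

0.344 bits

Marginals: p(A) = (0.2300, 0.4500, 0.3200), p(B) = (0.4400, 0.3100, 0.2500).
I(A;B) = H(A) + H(B) − H(A,B).
H(A) = 1.5321, H(B) = 1.5449, H(A,B) = 2.7332.
I(A;B) = 1.5321 + 1.5449 − 2.7332 = 0.344 bits.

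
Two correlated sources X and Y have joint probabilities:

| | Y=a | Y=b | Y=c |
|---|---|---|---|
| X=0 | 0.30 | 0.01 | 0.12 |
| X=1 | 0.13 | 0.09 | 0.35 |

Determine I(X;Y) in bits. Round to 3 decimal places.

0.174 bits

Marginals: p(X) = (0.4300, 0.5700), p(Y) = (0.4300, 0.1000, 0.4700).
I(X;Y) = Σ p(x,y)·log₂[p(x,y)/(p(x)p(y))].
  (0,a): 0.30·log₂(1.6225) = 0.2095
  (0,b): 0.01·log₂(0.2326) = -0.0210
  (0,c): 0.12·log₂(0.5938) = -0.0902
  (1,a): 0.13·log₂(0.5304) = -0.1189
  (1,b): 0.09·log₂(1.5789) = 0.0593
  (1,c): 0.35·log₂(1.3065) = 0.1350
Sum = 0.174 bits.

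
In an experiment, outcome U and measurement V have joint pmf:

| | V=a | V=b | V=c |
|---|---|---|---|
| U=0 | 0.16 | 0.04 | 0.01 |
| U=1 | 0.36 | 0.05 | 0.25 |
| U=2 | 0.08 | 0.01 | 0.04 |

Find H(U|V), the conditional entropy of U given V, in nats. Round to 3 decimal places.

Marginals: p(U) = (0.2100, 0.6600, 0.1300), p(V) = (0.6000, 0.1000, 0.3000).
H(U|V) = Σ p(V) · H(U|V=·).
  V=a: p=0.6000, H(U|V=a) = 0.9276
  V=b: p=0.1000, H(U|V=b) = 0.9433
  V=c: p=0.3000, H(U|V=c) = 0.5340
Weighted sum = 0.811 nats.

0.811 nats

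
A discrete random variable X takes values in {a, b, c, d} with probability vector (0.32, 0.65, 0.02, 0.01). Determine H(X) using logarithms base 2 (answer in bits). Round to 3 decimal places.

1.109 bits

H(X) = −Σ p·log₂ p.
  −(0.32)·log₂(0.32) = 0.5260
  −(0.65)·log₂(0.65) = 0.4040
  −(0.02)·log₂(0.02) = 0.1129
  −(0.01)·log₂(0.01) = 0.0664
Sum: 0.5260 + 0.4040 + 0.1129 + 0.0664 = 1.109 bits.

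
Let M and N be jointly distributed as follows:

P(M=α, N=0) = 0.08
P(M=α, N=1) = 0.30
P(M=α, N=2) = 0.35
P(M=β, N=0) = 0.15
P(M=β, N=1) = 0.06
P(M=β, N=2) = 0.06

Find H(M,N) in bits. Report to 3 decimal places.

H(M,N) = −Σ p(x,y)·log₂ p(x,y) over all 6 cells.
  cell (α,0): −0.08·log₂0.08 = 0.2915
  cell (α,1): −0.30·log₂0.30 = 0.5211
  cell (α,2): −0.35·log₂0.35 = 0.5301
  cell (β,0): −0.15·log₂0.15 = 0.4105
  cell (β,1): −0.06·log₂0.06 = 0.2435
  cell (β,2): −0.06·log₂0.06 = 0.2435
Sum = 2.240 bits.

2.240 bits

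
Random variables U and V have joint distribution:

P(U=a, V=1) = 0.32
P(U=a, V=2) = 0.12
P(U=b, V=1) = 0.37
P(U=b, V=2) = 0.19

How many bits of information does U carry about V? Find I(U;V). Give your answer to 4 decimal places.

0.0037 bits

Marginals: p(U) = (0.4400, 0.5600), p(V) = (0.6900, 0.3100).
I(U;V) = H(U) + H(V) − H(U,V).
H(U) = 0.9896, H(V) = 0.8932, H(U,V) = 1.8791.
I(U;V) = 0.9896 + 0.8932 − 1.8791 = 0.0037 bits.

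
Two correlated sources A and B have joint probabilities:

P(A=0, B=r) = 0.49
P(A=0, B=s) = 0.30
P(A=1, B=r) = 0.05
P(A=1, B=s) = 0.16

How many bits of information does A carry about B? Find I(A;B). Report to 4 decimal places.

0.0724 bits

Marginals: p(A) = (0.7900, 0.2100), p(B) = (0.5400, 0.4600).
I(A;B) = Σ p(x,y)·log₂[p(x,y)/(p(x)p(y))].
  (0,r): 0.49·log₂(1.1486) = 0.09795
  (0,s): 0.30·log₂(0.8255) = -0.08298
  (1,r): 0.05·log₂(0.4409) = -0.05907
  (1,s): 0.16·log₂(1.6563) = 0.11648
Sum = 0.0724 bits.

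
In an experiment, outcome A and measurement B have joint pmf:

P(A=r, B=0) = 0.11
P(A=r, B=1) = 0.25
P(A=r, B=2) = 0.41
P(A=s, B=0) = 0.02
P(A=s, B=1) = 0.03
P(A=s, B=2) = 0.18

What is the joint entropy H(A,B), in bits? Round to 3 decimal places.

H(A,B) = −Σ p(x,y)·log₂ p(x,y) over all 6 cells.
  cell (r,0): −0.11·log₂0.11 = 0.3503
  cell (r,1): −0.25·log₂0.25 = 0.5000
  cell (r,2): −0.41·log₂0.41 = 0.5274
  cell (s,0): −0.02·log₂0.02 = 0.1129
  cell (s,1): −0.03·log₂0.03 = 0.1518
  cell (s,2): −0.18·log₂0.18 = 0.4453
Sum = 2.088 bits.

2.088 bits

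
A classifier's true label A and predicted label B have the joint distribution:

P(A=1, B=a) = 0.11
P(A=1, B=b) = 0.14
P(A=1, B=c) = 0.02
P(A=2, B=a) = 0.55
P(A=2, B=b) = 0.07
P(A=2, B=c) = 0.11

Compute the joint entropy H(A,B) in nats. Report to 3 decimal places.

H(A,B) = −Σ p(x,y)·ln p(x,y) over all 6 cells.
  cell (1,a): −0.11·ln0.11 = 0.2428
  cell (1,b): −0.14·ln0.14 = 0.2753
  cell (1,c): −0.02·ln0.02 = 0.0782
  cell (2,a): −0.55·ln0.55 = 0.3288
  cell (2,b): −0.07·ln0.07 = 0.1861
  cell (2,c): −0.11·ln0.11 = 0.2428
Sum = 1.354 nats.

1.354 nats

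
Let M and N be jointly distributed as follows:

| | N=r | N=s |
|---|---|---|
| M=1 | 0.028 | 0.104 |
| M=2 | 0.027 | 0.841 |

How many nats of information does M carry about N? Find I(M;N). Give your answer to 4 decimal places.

Marginals: p(M) = (0.1320, 0.8680), p(N) = (0.0550, 0.9450).
I(M;N) = Σ p(x,y)·ln[p(x,y)/(p(x)p(y))].
  (1,r): 0.028·ln(3.8567) = 0.03780
  (1,s): 0.104·ln(0.8337) = -0.01891
  (2,r): 0.027·ln(0.5656) = -0.01539
  (2,s): 0.841·ln(1.0253) = 0.02100
Sum = 0.0245 nats.

0.0245 nats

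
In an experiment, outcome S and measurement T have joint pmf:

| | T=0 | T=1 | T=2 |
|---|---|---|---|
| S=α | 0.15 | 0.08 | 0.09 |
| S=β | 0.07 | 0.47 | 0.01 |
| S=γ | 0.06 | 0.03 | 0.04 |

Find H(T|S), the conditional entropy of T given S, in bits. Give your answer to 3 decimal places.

Marginals: p(S) = (0.3200, 0.5500, 0.1300), p(T) = (0.2800, 0.5800, 0.1400).
H(T|S) = Σ p(S) · H(T|S=·).
  S=α: p=0.3200, H(T|S=α) = 1.5271
  S=β: p=0.5500, H(T|S=β) = 0.6774
  S=γ: p=0.1300, H(T|S=γ) = 1.5262
Weighted sum = 1.060 bits.

1.060 bits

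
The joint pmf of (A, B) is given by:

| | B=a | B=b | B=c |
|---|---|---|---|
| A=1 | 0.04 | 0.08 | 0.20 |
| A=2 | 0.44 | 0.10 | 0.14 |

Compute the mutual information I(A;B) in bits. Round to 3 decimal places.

Marginals: p(A) = (0.3200, 0.6800), p(B) = (0.4800, 0.1800, 0.3400).
I(A;B) = Σ p(x,y)·log₂[p(x,y)/(p(x)p(y))].
  (1,a): 0.04·log₂(0.2604) = -0.0776
  (1,b): 0.08·log₂(1.3889) = 0.0379
  (1,c): 0.20·log₂(1.8382) = 0.1757
  (2,a): 0.44·log₂(1.3480) = 0.1896
  (2,b): 0.10·log₂(0.8170) = -0.0292
  (2,c): 0.14·log₂(0.6055) = -0.1013
Sum = 0.195 bits.

0.195 bits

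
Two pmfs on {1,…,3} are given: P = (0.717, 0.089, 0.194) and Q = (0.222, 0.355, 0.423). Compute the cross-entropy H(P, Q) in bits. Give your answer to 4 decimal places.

1.9307 bits

H(P,Q) = −Σ p·log₂ q.
  −0.717·log₂(0.222) = 1.55687
  −0.089·log₂(0.355) = 0.13298
  −0.194·log₂(0.423) = 0.24081
H(P,Q) = 1.9307 bits.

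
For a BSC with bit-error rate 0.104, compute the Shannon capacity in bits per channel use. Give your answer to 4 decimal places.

0.5185 bits

Binary symmetric channel: C = 1 − h₂(ε) where h₂ is the binary entropy function.
h₂(0.104) = −0.104·log₂0.104 − 0.896·log₂0.896 = 0.4815.
C = 1 − 0.4815 = 0.5185 bits per channel use.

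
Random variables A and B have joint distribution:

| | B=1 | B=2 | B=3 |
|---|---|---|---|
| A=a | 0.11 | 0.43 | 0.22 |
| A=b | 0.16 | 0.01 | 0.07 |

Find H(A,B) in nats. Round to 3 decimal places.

H(A,B) = −Σ p(x,y)·ln p(x,y) over all 6 cells.
  cell (a,1): −0.11·ln0.11 = 0.2428
  cell (a,2): −0.43·ln0.43 = 0.3629
  cell (a,3): −0.22·ln0.22 = 0.3331
  cell (b,1): −0.16·ln0.16 = 0.2932
  cell (b,2): −0.01·ln0.01 = 0.0461
  cell (b,3): −0.07·ln0.07 = 0.1861
Sum = 1.464 nats.

1.464 nats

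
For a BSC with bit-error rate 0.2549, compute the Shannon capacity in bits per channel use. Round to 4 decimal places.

Binary symmetric channel: C = 1 − h₂(ε) where h₂ is the binary entropy function.
h₂(0.2549) = −0.2549·log₂0.2549 − 0.7451·log₂0.7451 = 0.8190.
C = 1 − 0.8190 = 0.1810 bits per channel use.

0.1810 bits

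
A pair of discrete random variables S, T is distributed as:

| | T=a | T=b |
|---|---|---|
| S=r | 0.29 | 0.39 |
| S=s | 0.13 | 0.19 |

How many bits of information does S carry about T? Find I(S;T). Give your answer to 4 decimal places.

0.0003 bits

Marginals: p(S) = (0.6800, 0.3200), p(T) = (0.4200, 0.5800).
I(S;T) = Σ p(x,y)·log₂[p(x,y)/(p(x)p(y))].
  (r,a): 0.29·log₂(1.0154) = 0.00640
  (r,b): 0.39·log₂(0.9888) = -0.00631
  (s,a): 0.13·log₂(0.9673) = -0.00624
  (s,b): 0.19·log₂(1.0237) = 0.00642
Sum = 0.0003 bits.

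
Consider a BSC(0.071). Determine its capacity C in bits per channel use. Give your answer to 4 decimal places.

Binary symmetric channel: C = 1 − h₂(ε) where h₂ is the binary entropy function.
h₂(0.071) = −0.071·log₂0.071 − 0.929·log₂0.929 = 0.3696.
C = 1 − 0.3696 = 0.6304 bits per channel use.

0.6304 bits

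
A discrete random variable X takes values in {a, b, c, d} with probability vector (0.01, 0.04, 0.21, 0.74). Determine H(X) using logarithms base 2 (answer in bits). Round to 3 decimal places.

H(X) = −Σ p·log₂ p.
  −(0.01)·log₂(0.01) = 0.0664
  −(0.04)·log₂(0.04) = 0.1858
  −(0.21)·log₂(0.21) = 0.4728
  −(0.74)·log₂(0.74) = 0.3215
Sum: 0.0664 + 0.1858 + 0.4728 + 0.3215 = 1.046 bits.

1.046 bits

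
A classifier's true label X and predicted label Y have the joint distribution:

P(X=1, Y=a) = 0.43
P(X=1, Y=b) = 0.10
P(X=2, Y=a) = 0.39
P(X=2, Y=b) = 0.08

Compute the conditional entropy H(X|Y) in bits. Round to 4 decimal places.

0.9970 bits

Marginals: p(X) = (0.5300, 0.4700), p(Y) = (0.8200, 0.1800).
H(X|Y) = Σ p(Y) · H(X|Y=·).
  Y=a: p=0.8200, H(X|Y=a) = 0.9983
  Y=b: p=0.1800, H(X|Y=b) = 0.9911
Weighted sum = 0.9970 bits.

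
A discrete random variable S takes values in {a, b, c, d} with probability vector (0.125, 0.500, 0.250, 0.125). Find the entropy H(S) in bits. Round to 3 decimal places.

H(S) = −Σ p·log₂ p.
  −(0.125)·log₂(0.125) = 0.3750
  −(0.500)·log₂(0.500) = 0.5000
  −(0.250)·log₂(0.250) = 0.5000
  −(0.125)·log₂(0.125) = 0.3750
Sum: 0.3750 + 0.5000 + 0.5000 + 0.3750 = 1.750 bits.

1.750 bits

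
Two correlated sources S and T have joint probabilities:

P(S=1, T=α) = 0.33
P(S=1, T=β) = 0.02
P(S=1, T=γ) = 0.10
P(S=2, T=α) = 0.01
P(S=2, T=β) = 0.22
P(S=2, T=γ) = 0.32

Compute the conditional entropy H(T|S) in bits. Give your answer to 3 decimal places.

1.053 bits

Marginals: p(S) = (0.4500, 0.5500), p(T) = (0.3400, 0.2400, 0.4200).
H(T|S) = Σ p(S) · H(T|S=·).
  S=1: p=0.4500, H(T|S=1) = 1.0100
  S=2: p=0.5500, H(T|S=2) = 1.0885
Weighted sum = 1.053 bits.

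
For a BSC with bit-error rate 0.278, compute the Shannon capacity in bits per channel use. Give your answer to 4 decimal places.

0.1473 bits

Binary symmetric channel: C = 1 − h₂(ε) where h₂ is the binary entropy function.
h₂(0.278) = −0.278·log₂0.278 − 0.722·log₂0.722 = 0.8527.
C = 1 − 0.8527 = 0.1473 bits per channel use.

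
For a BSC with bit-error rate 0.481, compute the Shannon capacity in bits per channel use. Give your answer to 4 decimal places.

0.0010 bits

Binary symmetric channel: C = 1 − h₂(ε) where h₂ is the binary entropy function.
h₂(0.481) = −0.481·log₂0.481 − 0.519·log₂0.519 = 0.9990.
C = 1 − 0.9990 = 0.0010 bits per channel use.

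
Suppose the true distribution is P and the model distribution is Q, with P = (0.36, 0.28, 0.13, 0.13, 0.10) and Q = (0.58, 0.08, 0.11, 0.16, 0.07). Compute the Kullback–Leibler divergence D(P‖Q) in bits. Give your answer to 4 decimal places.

D(P‖Q) = Σ p·log₂(p/q).
  0.36·log₂(0.36/0.58) = -0.24770
  0.28·log₂(0.28/0.08) = 0.50606
  0.13·log₂(0.13/0.11) = 0.03133
  0.13·log₂(0.13/0.16) = -0.03894
  0.10·log₂(0.10/0.07) = 0.05146
D(P‖Q) = 0.3022 bits.

0.3022 bits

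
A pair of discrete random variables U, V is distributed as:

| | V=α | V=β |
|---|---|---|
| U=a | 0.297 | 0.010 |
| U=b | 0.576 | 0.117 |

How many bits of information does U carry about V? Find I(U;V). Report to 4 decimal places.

0.0316 bits

Marginals: p(U) = (0.3070, 0.6930), p(V) = (0.8730, 0.1270).
I(U;V) = Σ p(x,y)·log₂[p(x,y)/(p(x)p(y))].
  (a,α): 0.297·log₂(1.1082) = 0.04401
  (a,β): 0.010·log₂(0.2565) = -0.01963
  (b,α): 0.576·log₂(0.9521) = -0.04080
  (b,β): 0.117·log₂(1.3294) = 0.04806
Sum = 0.0316 bits.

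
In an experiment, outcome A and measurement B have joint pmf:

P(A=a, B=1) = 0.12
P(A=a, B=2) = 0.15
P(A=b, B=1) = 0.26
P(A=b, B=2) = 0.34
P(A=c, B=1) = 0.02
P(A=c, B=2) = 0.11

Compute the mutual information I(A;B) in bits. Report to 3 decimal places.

0.031 bits

Marginals: p(A) = (0.2700, 0.6000, 0.1300), p(B) = (0.4000, 0.6000).
I(A;B) = H(A) + H(B) − H(A,B).
H(A) = 1.3348, H(B) = 0.9710, H(A,B) = 2.2752.
I(A;B) = 1.3348 + 0.9710 − 2.2752 = 0.031 bits.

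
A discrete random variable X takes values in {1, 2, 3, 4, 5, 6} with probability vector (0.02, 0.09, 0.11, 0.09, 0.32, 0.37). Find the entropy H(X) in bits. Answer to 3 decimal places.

2.145 bits

H(X) = −Σ p·log₂ p.
  −(0.02)·log₂(0.02) = 0.1129
  −(0.09)·log₂(0.09) = 0.3127
  −(0.11)·log₂(0.11) = 0.3503
  −(0.09)·log₂(0.09) = 0.3127
  −(0.32)·log₂(0.32) = 0.5260
  −(0.37)·log₂(0.37) = 0.5307
Sum: 0.1129 + 0.3127 + 0.3503 + 0.3127 + 0.5260 + 0.5307 = 2.145 bits.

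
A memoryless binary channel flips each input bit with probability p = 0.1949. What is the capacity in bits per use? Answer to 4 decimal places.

Binary symmetric channel: C = 1 − h₂(ε) where h₂ is the binary entropy function.
h₂(0.1949) = −0.1949·log₂0.1949 − 0.8051·log₂0.8051 = 0.7116.
C = 1 − 0.7116 = 0.2884 bits per channel use.

0.2884 bits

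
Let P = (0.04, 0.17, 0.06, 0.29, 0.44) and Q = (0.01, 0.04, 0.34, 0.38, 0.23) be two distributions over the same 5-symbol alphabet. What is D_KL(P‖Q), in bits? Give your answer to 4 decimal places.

D(P‖Q) = Σ p·log₂(p/q).
  0.04·log₂(0.04/0.01) = 0.08000
  0.17·log₂(0.17/0.04) = 0.35487
  0.06·log₂(0.06/0.34) = -0.15015
  0.29·log₂(0.29/0.38) = -0.11308
  0.44·log₂(0.44/0.23) = 0.41178
D(P‖Q) = 0.5834 bits.

0.5834 bits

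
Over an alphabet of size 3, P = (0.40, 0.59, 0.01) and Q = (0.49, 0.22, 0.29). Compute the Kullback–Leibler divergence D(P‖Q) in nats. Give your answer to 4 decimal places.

D(P‖Q) = Σ p·ln(p/q).
  0.40·ln(0.40/0.49) = -0.08118
  0.59·ln(0.59/0.22) = 0.58203
  0.01·ln(0.01/0.29) = -0.03367
D(P‖Q) = 0.4672 nats.

0.4672 nats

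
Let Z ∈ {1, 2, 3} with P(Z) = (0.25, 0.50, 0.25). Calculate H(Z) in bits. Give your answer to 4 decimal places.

1.5000 bits

H(Z) = −Σ p·log₂ p.
  −(0.25)·log₂(0.25) = 0.50000
  −(0.50)·log₂(0.50) = 0.50000
  −(0.25)·log₂(0.25) = 0.50000
Sum: 0.50000 + 0.50000 + 0.50000 = 1.5000 bits.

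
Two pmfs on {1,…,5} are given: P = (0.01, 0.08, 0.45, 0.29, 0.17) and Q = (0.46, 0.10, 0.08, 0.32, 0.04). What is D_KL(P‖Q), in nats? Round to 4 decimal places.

D(P‖Q) = Σ p·ln(p/q).
  0.01·ln(0.01/0.46) = -0.03829
  0.08·ln(0.08/0.10) = -0.01785
  0.45·ln(0.45/0.08) = 0.77725
  0.29·ln(0.29/0.32) = -0.02855
  0.17·ln(0.17/0.04) = 0.24598
D(P‖Q) = 0.9385 nats.

0.9385 nats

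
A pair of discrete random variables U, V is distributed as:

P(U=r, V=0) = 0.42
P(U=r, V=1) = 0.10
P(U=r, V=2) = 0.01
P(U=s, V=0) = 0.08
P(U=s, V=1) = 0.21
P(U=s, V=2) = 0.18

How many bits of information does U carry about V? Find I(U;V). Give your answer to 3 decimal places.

Marginals: p(U) = (0.5300, 0.4700), p(V) = (0.5000, 0.3100, 0.1900).
I(U;V) = Σ p(x,y)·log₂[p(x,y)/(p(x)p(y))].
  (r,0): 0.42·log₂(1.5849) = 0.2790
  (r,1): 0.10·log₂(0.6086) = -0.0716
  (r,2): 0.01·log₂(0.0993) = -0.0333
  (s,0): 0.08·log₂(0.3404) = -0.1244
  (s,1): 0.21·log₂(1.4413) = 0.1108
  (s,2): 0.18·log₂(2.0157) = 0.1820
Sum = 0.343 bits.

0.343 bits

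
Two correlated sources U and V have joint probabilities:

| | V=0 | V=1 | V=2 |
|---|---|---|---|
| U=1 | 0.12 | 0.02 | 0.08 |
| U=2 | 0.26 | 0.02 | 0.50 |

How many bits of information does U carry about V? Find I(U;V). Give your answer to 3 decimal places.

Marginals: p(U) = (0.2200, 0.7800), p(V) = (0.3800, 0.0400, 0.5800).
I(U;V) = Σ p(x,y)·log₂[p(x,y)/(p(x)p(y))].
  (1,0): 0.12·log₂(1.4354) = 0.0626
  (1,1): 0.02·log₂(2.2727) = 0.0237
  (1,2): 0.08·log₂(0.6270) = -0.0539
  (2,0): 0.26·log₂(0.8772) = -0.0491
  (2,1): 0.02·log₂(0.6410) = -0.0128
  (2,2): 0.50·log₂(1.1052) = 0.0722
Sum = 0.043 bits.

0.043 bits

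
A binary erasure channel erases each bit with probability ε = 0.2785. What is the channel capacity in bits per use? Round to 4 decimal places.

0.7215 bits

Binary erasure channel: capacity C = 1 − ε.
C = 1 − 0.2785 = 0.7215 bits per channel use.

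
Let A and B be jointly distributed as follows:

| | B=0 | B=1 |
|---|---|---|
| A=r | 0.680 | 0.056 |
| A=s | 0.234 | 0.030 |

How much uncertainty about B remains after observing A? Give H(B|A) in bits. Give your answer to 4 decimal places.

Chain rule: H(B|A) = H(A,B) − H(A).
Marginals: p(A) = (0.7360, 0.2640), p(B) = (0.9140, 0.0860).
H(A,B) = 1.2533 bits; H(A) = 0.8327 bits.
H(B|A) = 1.2533 − 0.8327 = 0.4206 bits.

0.4206 bits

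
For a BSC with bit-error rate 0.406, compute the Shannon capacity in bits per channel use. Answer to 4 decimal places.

0.0256 bits

Binary symmetric channel: C = 1 − h₂(ε) where h₂ is the binary entropy function.
h₂(0.406) = −0.406·log₂0.406 − 0.594·log₂0.594 = 0.9744.
C = 1 − 0.9744 = 0.0256 bits per channel use.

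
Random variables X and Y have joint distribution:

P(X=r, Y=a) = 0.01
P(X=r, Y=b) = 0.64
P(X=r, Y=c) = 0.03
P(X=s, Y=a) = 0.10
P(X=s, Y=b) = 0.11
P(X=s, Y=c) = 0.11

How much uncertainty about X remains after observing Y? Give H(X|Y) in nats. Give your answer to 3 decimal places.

0.419 nats

Chain rule: H(X|Y) = H(X,Y) − H(Y).
Marginals: p(X) = (0.6800, 0.3200), p(Y) = (0.1100, 0.7500, 0.1400).
H(X,Y) = 1.1527 nats; H(Y) = 0.7338 nats.
H(X|Y) = 1.1527 − 0.7338 = 0.419 nats.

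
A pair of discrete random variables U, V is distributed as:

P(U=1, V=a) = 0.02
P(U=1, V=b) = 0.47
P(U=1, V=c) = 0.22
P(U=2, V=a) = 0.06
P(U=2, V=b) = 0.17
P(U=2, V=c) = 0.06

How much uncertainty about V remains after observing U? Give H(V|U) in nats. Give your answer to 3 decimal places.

0.803 nats

Chain rule: H(V|U) = H(U,V) − H(U).
Marginals: p(U) = (0.7100, 0.2900), p(V) = (0.0800, 0.6400, 0.2800).
H(U,V) = 1.4051 nats; H(U) = 0.6022 nats.
H(V|U) = 1.4051 − 0.6022 = 0.803 nats.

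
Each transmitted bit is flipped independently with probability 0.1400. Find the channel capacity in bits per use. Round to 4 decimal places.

0.4158 bits

Binary symmetric channel: C = 1 − h₂(ε) where h₂ is the binary entropy function.
h₂(0.1400) = −0.1400·log₂0.1400 − 0.8600·log₂0.8600 = 0.5842.
C = 1 − 0.5842 = 0.4158 bits per channel use.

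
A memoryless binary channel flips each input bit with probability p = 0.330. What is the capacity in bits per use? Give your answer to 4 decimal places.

Binary symmetric channel: C = 1 − h₂(ε) where h₂ is the binary entropy function.
h₂(0.330) = −0.330·log₂0.330 − 0.670·log₂0.670 = 0.9149.
C = 1 − 0.9149 = 0.0851 bits per channel use.

0.0851 bits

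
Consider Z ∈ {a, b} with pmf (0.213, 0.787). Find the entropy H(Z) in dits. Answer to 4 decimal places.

H(Z) = −Σ p·log₁₀ p.
  −(0.213)·log₁₀(0.213) = 0.14306
  −(0.787)·log₁₀(0.787) = 0.08187
Sum: 0.14306 + 0.08187 = 0.2249 dits.

0.2249 dits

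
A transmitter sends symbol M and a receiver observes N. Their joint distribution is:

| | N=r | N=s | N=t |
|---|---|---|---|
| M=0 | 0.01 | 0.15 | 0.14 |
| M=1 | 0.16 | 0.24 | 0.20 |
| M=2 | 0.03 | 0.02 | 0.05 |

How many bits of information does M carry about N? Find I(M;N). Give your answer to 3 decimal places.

0.081 bits

Marginals: p(M) = (0.3000, 0.6000, 0.1000), p(N) = (0.2000, 0.4100, 0.3900).
I(M;N) = Σ p(x,y)·log₂[p(x,y)/(p(x)p(y))].
  (0,r): 0.01·log₂(0.1667) = -0.0258
  (0,s): 0.15·log₂(1.2195) = 0.0429
  (0,t): 0.14·log₂(1.1966) = 0.0362
  (1,r): 0.16·log₂(1.3333) = 0.0664
  (1,s): 0.24·log₂(0.9756) = -0.0085
  (1,t): 0.20·log₂(0.8547) = -0.0453
  (2,r): 0.03·log₂(1.5000) = 0.0175
  (2,s): 0.02·log₂(0.4878) = -0.0207
  (2,t): 0.05·log₂(1.2821) = 0.0179
Sum = 0.081 bits.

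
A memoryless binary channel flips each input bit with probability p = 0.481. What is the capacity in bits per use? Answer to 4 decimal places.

Binary symmetric channel: C = 1 − h₂(ε) where h₂ is the binary entropy function.
h₂(0.481) = −0.481·log₂0.481 − 0.519·log₂0.519 = 0.9990.
C = 1 − 0.9990 = 0.0010 bits per channel use.

0.0010 bits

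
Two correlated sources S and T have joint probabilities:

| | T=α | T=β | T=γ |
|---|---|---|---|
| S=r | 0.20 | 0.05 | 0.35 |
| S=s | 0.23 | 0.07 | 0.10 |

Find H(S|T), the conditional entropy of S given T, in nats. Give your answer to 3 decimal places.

Chain rule: H(S|T) = H(S,T) − H(T).
Marginals: p(S) = (0.6000, 0.4000), p(T) = (0.4300, 0.1200, 0.4500).
H(S,T) = 1.5935 nats; H(T) = 0.9767 nats.
H(S|T) = 1.5935 − 0.9767 = 0.617 nats.

0.617 nats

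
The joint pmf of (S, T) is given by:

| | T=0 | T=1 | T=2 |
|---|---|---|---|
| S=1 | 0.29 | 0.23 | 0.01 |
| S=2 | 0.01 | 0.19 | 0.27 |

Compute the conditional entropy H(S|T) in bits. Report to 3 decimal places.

0.543 bits

Chain rule: H(S|T) = H(S,T) − H(T).
Marginals: p(S) = (0.5300, 0.4700), p(T) = (0.3000, 0.4200, 0.2800).
H(S,T) = 2.1037 bits; H(T) = 1.5610 bits.
H(S|T) = 2.1037 − 1.5610 = 0.543 bits.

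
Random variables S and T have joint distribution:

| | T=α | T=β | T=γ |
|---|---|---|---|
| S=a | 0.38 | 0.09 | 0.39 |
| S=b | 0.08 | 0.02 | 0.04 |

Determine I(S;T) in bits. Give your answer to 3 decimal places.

0.010 bits

Marginals: p(S) = (0.8600, 0.1400), p(T) = (0.4600, 0.1100, 0.4300).
I(S;T) = Σ p(x,y)·log₂[p(x,y)/(p(x)p(y))].
  (a,α): 0.38·log₂(0.9606) = -0.0221
  (a,β): 0.09·log₂(0.9514) = -0.0065
  (a,γ): 0.39·log₂(1.0546) = 0.0299
  (b,α): 0.08·log₂(1.2422) = 0.0250
  (b,β): 0.02·log₂(1.2987) = 0.0075
  (b,γ): 0.04·log₂(0.6645) = -0.0236
Sum = 0.010 bits.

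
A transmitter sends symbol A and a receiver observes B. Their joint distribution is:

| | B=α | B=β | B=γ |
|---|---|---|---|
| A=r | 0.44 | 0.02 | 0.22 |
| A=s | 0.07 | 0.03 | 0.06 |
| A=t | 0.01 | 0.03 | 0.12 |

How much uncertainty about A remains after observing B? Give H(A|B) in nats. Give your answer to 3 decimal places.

0.730 nats

Marginals: p(A) = (0.6800, 0.1600, 0.1600), p(B) = (0.5200, 0.0800, 0.4000).
H(A|B) = Σ p(B) · H(A|B=·).
  B=α: p=0.5200, H(A|B=α) = 0.4873
  B=β: p=0.0800, H(A|B=β) = 1.0822
  B=γ: p=0.4000, H(A|B=γ) = 0.9746
Weighted sum = 0.730 nats.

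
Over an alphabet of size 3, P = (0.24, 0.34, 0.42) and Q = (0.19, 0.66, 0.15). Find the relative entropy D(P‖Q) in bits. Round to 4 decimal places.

D(P‖Q) = Σ p·log₂(p/q).
  0.24·log₂(0.24/0.19) = 0.08089
  0.34·log₂(0.34/0.66) = -0.32536
  0.42·log₂(0.42/0.15) = 0.62388
D(P‖Q) = 0.3794 bits.

0.3794 bits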